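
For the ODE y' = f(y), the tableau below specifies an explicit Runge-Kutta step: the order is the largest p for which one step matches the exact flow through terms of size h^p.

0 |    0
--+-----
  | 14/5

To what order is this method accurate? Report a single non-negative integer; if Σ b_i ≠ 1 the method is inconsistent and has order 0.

b = (14/5)
c = (0)
Σ b_i: 14/5·1 = 14/5 ≠ 1 ⇒ order 0.

0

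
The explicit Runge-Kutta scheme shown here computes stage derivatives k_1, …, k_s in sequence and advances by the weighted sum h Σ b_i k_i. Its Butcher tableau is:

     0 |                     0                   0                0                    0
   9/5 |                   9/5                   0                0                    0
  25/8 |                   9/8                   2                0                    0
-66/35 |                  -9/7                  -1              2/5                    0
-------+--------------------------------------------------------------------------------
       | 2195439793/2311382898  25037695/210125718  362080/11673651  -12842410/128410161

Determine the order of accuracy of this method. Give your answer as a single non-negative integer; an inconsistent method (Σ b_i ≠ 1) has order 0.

b = (2195439793/2311382898, 25037695/210125718, 362080/11673651, -12842410/128410161)
c = (0, 9/5, 25/8, -66/35)
Ac = (0, 0, 18/5, -11/20)
Σ b_i: 2195439793/2311382898·1 + 25037695/210125718·1 + 362080/11673651·1 + (-12842410/128410161)·1 = 1 ✓
b·c: 25037695/210125718·9/5 + 362080/11673651·25/8 + (-12842410/128410161)·(-66/35) = 1/2 ✓
b·c²: 25037695/210125718·81/25 + 362080/11673651·625/64 + (-12842410/128410161)·4356/1225 = 1/3 ✓
b·Ac: 362080/11673651·18/5 + (-12842410/128410161)·(-11/20) = 1/6 ✓
b·c³: 25037695/210125718·729/125 + 362080/11673651·15625/512 + (-12842410/128410161)·(-287496/42875) = 75573599597/32686222800 ≠ 1/4 ⇒ order 3.
b·(c∘Ac): 362080/11673651·45/4 + (-12842410/128410161)·363/350 = 4770907/19456085 ≠ 1/8
b·Ac²: 362080/11673651·162/25 + (-12842410/128410161)·533/800 = 1380224539/10272812880 ≠ 1/12
b·A²c: (-12842410/128410161)·36/25 = -30821784/214016935 ≠ 1/24

3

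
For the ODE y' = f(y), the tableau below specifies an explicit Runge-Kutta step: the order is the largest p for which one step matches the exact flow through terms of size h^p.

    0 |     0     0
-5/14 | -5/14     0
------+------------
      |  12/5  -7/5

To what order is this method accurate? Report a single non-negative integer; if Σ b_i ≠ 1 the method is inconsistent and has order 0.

b = (12/5, -7/5)
c = (0, -5/14)
Σ b_i: 12/5·1 + (-7/5)·1 = 1 ✓
b·c: (-7/5)·(-5/14) = 1/2 ✓; 2 stages ⇒ order 2.

2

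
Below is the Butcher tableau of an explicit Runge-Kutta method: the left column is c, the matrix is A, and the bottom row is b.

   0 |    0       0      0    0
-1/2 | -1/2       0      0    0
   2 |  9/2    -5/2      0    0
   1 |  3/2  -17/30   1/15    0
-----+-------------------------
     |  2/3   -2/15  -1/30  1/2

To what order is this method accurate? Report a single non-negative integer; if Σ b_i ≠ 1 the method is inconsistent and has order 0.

b = (2/3, -2/15, -1/30, 1/2)
c = (0, -1/2, 2, 1)
Ac = (0, 0, 5/4, 5/12)
Σ b_i: 2/3·1 + (-2/15)·1 + (-1/30)·1 + 1/2·1 = 1 ✓
b·c: (-2/15)·(-1/2) + (-1/30)·2 + 1/2·1 = 1/2 ✓
b·c²: (-2/15)·1/4 + (-1/30)·4 + 1/2·1 = 1/3 ✓
b·Ac: (-1/30)·5/4 + 1/2·5/12 = 1/6 ✓
b·c³: (-2/15)·(-1/8) + (-1/30)·8 + 1/2·1 = 1/4 ✓
b·(c∘Ac): (-1/30)·5/2 + 1/2·5/12 = 1/8 ✓
b·Ac²: (-1/30)·(-5/8) + 1/2·1/8 = 1/12 ✓
b·A²c: 1/2·1/12 = 1/24 ✓; 4 stages ⇒ order 4.

4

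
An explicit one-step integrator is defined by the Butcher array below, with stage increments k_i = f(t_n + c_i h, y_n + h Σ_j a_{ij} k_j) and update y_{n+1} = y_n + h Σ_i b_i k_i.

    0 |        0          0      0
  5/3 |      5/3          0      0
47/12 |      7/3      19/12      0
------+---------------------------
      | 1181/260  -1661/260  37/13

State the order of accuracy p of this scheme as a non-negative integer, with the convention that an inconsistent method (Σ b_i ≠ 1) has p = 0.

b = (1181/260, -1661/260, 37/13)
c = (0, 5/3, 47/12)
Ac = (0, 0, 95/36)
Σ b_i: 1181/260·1 + (-1661/260)·1 + 37/13·1 = 1 ✓
b·c: (-1661/260)·5/3 + 37/13·47/12 = 1/2 ✓
b·c²: (-1661/260)·25/9 + 37/13·2209/144 = 16171/624 ≠ 1/3 ⇒ order 2.
b·Ac: 37/13·95/36 = 3515/468 ≠ 1/6

2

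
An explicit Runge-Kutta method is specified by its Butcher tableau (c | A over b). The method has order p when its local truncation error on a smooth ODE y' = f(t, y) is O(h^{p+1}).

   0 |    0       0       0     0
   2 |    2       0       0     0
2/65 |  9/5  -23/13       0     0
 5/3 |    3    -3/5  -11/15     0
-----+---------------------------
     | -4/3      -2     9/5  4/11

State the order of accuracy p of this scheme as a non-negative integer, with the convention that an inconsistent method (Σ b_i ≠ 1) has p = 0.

b = (-4/3, -2, 9/5, 4/11)
c = (0, 2, 2/65, 5/3)
Ac = (0, 0, -46/13, -1192/975)
Σ b_i: (-4/3)·1 + (-2)·1 + 9/5·1 + 4/11·1 = -193/165 ≠ 1 ⇒ order 0.

0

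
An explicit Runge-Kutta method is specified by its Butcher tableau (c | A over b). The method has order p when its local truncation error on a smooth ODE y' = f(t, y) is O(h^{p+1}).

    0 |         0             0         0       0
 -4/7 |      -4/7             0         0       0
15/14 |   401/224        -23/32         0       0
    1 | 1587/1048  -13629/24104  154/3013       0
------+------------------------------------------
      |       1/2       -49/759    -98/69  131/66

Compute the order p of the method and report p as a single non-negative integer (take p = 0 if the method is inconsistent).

4

b = (1/2, -49/759, -98/69, 131/66)
c = (0, -4/7, 15/14, 1)
Ac = (0, 0, 23/56, 99/262)
Σ b_i: 1/2·1 + (-49/759)·1 + (-98/69)·1 + 131/66·1 = 1 ✓
b·c: (-49/759)·(-4/7) + (-98/69)·15/14 + 131/66·1 = 1/2 ✓
b·c²: (-49/759)·16/49 + (-98/69)·225/196 + 131/66·1 = 1/3 ✓
b·Ac: (-98/69)·23/56 + 131/66·99/262 = 1/6 ✓
b·c³: (-49/759)·(-64/343) + (-98/69)·3375/2744 + 131/66·1 = 1/4 ✓
b·(c∘Ac): (-98/69)·345/784 + 131/66·99/262 = 1/8 ✓
b·Ac²: (-98/69)·(-23/98) + 131/66·(-33/262) = 1/12 ✓
b·A²c: 131/66·11/524 = 1/24 ✓; 4 stages ⇒ order 4.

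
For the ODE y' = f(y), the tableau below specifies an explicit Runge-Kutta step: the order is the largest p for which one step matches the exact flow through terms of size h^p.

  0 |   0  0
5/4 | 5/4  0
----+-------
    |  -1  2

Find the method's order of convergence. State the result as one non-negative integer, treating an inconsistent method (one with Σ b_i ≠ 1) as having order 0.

b = (-1, 2)
c = (0, 5/4)
Σ b_i: (-1)·1 + 2·1 = 1 ✓
b·c: 2·5/4 = 5/2 ≠ 1/2 ⇒ order 1.

1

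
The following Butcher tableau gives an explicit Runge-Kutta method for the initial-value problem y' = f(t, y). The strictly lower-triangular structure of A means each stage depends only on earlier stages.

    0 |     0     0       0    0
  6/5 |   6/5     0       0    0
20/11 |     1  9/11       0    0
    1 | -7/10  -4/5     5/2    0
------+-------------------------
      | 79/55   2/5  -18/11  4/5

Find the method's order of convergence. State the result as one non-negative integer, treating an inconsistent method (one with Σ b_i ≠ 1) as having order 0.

1

b = (79/55, 2/5, -18/11, 4/5)
c = (0, 6/5, 20/11, 1)
Ac = (0, 0, 54/55, 986/275)
Σ b_i: 79/55·1 + 2/5·1 + (-18/11)·1 + 4/5·1 = 1 ✓
b·c: 2/5·6/5 + (-18/11)·20/11 + 4/5·1 = -5128/3025 ≠ 1/2 ⇒ order 1.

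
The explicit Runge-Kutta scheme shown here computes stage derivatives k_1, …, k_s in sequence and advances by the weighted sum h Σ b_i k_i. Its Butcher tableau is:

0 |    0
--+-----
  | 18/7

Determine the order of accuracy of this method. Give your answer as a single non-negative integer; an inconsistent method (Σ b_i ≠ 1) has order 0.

0

b = (18/7)
c = (0)
Σ b_i: 18/7·1 = 18/7 ≠ 1 ⇒ order 0.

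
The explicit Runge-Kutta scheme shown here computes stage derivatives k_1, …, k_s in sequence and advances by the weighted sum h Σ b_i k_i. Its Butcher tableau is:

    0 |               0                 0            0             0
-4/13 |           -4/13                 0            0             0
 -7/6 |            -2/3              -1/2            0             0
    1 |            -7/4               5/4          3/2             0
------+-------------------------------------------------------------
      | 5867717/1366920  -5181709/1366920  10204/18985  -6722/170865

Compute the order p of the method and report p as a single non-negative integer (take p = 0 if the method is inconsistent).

3

b = (5867717/1366920, -5181709/1366920, 10204/18985, -6722/170865)
c = (0, -4/13, -7/6, 1)
Ac = (0, 0, 2/13, -111/52)
Σ b_i: 5867717/1366920·1 + (-5181709/1366920)·1 + 10204/18985·1 + (-6722/170865)·1 = 1 ✓
b·c: (-5181709/1366920)·(-4/13) + 10204/18985·(-7/6) + (-6722/170865)·1 = 1/2 ✓
b·c²: (-5181709/1366920)·16/169 + 10204/18985·49/36 + (-6722/170865)·1 = 1/3 ✓
b·Ac: 10204/18985·2/13 + (-6722/170865)·(-111/52) = 1/6 ✓
b·c³: (-5181709/1366920)·(-64/2197) + 10204/18985·(-343/216) + (-6722/170865)·1 = -10427497/13327470 ≠ 1/4 ⇒ order 3.
b·(c∘Ac): 10204/18985·(-7/39) + (-6722/170865)·(-111/52) = -1423/113910 ≠ 1/8
b·Ac²: 10204/18985·(-8/169) + (-6722/170865)·8761/4056 = -2943229/26654940 ≠ 1/12
b·A²c: (-6722/170865)·3/13 = -6722/740415 ≠ 1/24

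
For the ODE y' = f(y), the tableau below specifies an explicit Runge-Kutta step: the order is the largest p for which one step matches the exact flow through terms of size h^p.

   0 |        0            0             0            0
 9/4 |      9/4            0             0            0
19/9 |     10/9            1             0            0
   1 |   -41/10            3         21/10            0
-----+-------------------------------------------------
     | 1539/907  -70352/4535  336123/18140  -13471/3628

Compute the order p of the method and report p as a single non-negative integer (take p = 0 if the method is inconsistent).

3

b = (1539/907, -70352/4535, 336123/18140, -13471/3628)
c = (0, 9/4, 19/9, 1)
Ac = (0, 0, 9/4, 671/60)
Σ b_i: 1539/907·1 + (-70352/4535)·1 + 336123/18140·1 + (-13471/3628)·1 = 1 ✓
b·c: (-70352/4535)·9/4 + 336123/18140·19/9 + (-13471/3628)·1 = 1/2 ✓
b·c²: (-70352/4535)·81/16 + 336123/18140·361/81 + (-13471/3628)·1 = 1/3 ✓
b·Ac: 336123/18140·9/4 + (-13471/3628)·671/60 = 1/6 ✓
b·c³: (-70352/4535)·729/64 + 336123/18140·6859/729 + (-13471/3628)·1 = -595409/97956 ≠ 1/4 ⇒ order 3.
b·(c∘Ac): 336123/18140·19/4 + (-13471/3628)·671/60 = 1011997/21768 ≠ 1/8
b·Ac²: 336123/18140·81/16 + (-13471/3628)·53021/2160 = 2085511/783648 ≠ 1/12
b·A²c: (-13471/3628)·189/40 = -2546019/145120 ≠ 1/24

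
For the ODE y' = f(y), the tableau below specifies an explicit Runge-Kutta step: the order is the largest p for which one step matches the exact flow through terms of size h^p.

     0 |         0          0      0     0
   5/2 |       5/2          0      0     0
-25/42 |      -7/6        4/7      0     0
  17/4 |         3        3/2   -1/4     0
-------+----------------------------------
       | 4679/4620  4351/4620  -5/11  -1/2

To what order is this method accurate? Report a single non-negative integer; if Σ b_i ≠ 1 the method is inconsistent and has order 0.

b = (4679/4620, 4351/4620, -5/11, -1/2)
c = (0, 5/2, -25/42, 17/4)
Ac = (0, 0, 10/7, 655/168)
Σ b_i: 4679/4620·1 + 4351/4620·1 + (-5/11)·1 + (-1/2)·1 = 1 ✓
b·c: 4351/4620·5/2 + (-5/11)·(-25/42) + (-1/2)·17/4 = 1/2 ✓
b·c²: 4351/4620·25/4 + (-5/11)·625/1764 + (-1/2)·289/16 = -513229/155232 ≠ 1/3 ⇒ order 2.
b·Ac: (-5/11)·10/7 + (-1/2)·655/168 = -9605/3696 ≠ 1/6

2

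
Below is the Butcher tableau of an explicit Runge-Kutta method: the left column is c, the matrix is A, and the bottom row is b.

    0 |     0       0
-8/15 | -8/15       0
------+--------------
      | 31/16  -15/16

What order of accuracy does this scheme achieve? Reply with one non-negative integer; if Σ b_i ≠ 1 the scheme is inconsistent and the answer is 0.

2

b = (31/16, -15/16)
c = (0, -8/15)
Σ b_i: 31/16·1 + (-15/16)·1 = 1 ✓
b·c: (-15/16)·(-8/15) = 1/2 ✓; 2 stages ⇒ order 2.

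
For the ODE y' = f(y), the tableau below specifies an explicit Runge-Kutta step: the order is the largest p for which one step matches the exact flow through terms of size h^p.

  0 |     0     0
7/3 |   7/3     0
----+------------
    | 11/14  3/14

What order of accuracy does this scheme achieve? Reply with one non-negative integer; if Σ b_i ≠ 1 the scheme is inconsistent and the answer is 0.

b = (11/14, 3/14)
c = (0, 7/3)
Σ b_i: 11/14·1 + 3/14·1 = 1 ✓
b·c: 3/14·7/3 = 1/2 ✓; 2 stages ⇒ order 2.

2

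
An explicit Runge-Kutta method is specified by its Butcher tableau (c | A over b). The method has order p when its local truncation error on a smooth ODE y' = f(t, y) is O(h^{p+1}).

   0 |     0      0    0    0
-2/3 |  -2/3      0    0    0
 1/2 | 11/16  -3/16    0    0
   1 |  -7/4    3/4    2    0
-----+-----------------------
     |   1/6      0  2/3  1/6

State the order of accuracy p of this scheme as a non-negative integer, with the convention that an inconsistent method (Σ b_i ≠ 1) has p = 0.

4

b = (1/6, 0, 2/3, 1/6)
c = (0, -2/3, 1/2, 1)
Ac = (0, 0, 1/8, 1/2)
Σ b_i: 1/6·1 + 2/3·1 + 1/6·1 = 1 ✓
b·c: 2/3·1/2 + 1/6·1 = 1/2 ✓
b·c²: 2/3·1/4 + 1/6·1 = 1/3 ✓
b·Ac: 2/3·1/8 + 1/6·1/2 = 1/6 ✓
b·c³: 2/3·1/8 + 1/6·1 = 1/4 ✓
b·(c∘Ac): 2/3·1/16 + 1/6·1/2 = 1/8 ✓
b·Ac²: 2/3·(-1/12) + 1/6·5/6 = 1/12 ✓
b·A²c: 1/6·1/4 = 1/24 ✓; 4 stages ⇒ order 4.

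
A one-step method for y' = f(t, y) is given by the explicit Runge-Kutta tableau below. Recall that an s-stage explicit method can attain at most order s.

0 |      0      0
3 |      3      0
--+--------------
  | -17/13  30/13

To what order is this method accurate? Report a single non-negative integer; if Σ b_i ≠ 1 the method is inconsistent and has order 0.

1

b = (-17/13, 30/13)
c = (0, 3)
Σ b_i: (-17/13)·1 + 30/13·1 = 1 ✓
b·c: 30/13·3 = 90/13 ≠ 1/2 ⇒ order 1.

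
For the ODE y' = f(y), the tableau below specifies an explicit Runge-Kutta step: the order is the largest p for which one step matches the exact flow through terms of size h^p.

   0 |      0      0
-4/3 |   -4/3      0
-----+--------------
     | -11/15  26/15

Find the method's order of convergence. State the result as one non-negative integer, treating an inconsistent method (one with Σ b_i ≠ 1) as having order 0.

1

b = (-11/15, 26/15)
c = (0, -4/3)
Σ b_i: (-11/15)·1 + 26/15·1 = 1 ✓
b·c: 26/15·(-4/3) = -104/45 ≠ 1/2 ⇒ order 1.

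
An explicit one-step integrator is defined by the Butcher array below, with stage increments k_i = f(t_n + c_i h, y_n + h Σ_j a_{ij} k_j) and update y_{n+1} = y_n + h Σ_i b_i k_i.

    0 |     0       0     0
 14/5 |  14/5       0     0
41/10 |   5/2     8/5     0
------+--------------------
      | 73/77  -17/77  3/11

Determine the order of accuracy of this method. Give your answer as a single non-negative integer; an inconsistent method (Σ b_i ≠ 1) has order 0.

b = (73/77, -17/77, 3/11)
c = (0, 14/5, 41/10)
Ac = (0, 0, 112/25)
Σ b_i: 73/77·1 + (-17/77)·1 + 3/11·1 = 1 ✓
b·c: (-17/77)·14/5 + 3/11·41/10 = 1/2 ✓
b·c²: (-17/77)·196/25 + 3/11·1681/100 = 3139/1100 ≠ 1/3 ⇒ order 2.
b·Ac: 3/11·112/25 = 336/275 ≠ 1/6

2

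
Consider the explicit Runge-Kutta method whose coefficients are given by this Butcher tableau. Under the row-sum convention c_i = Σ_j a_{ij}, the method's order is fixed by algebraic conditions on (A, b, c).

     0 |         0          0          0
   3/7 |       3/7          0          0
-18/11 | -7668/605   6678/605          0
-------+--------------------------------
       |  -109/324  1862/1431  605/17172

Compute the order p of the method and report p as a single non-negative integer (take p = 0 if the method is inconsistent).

b = (-109/324, 1862/1431, 605/17172)
c = (0, 3/7, -18/11)
Ac = (0, 0, 2862/605)
Σ b_i: (-109/324)·1 + 1862/1431·1 + 605/17172·1 = 1 ✓
b·c: 1862/1431·3/7 + 605/17172·(-18/11) = 1/2 ✓
b·c²: 1862/1431·9/49 + 605/17172·324/121 = 1/3 ✓
b·Ac: 605/17172·2862/605 = 1/6 ✓; 3 stages ⇒ order 3.

3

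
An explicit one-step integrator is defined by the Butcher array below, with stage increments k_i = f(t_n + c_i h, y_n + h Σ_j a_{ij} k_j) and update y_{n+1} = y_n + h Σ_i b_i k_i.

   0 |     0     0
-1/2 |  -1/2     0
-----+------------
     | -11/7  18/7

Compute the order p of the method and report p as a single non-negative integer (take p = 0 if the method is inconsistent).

1

b = (-11/7, 18/7)
c = (0, -1/2)
Σ b_i: (-11/7)·1 + 18/7·1 = 1 ✓
b·c: 18/7·(-1/2) = -9/7 ≠ 1/2 ⇒ order 1.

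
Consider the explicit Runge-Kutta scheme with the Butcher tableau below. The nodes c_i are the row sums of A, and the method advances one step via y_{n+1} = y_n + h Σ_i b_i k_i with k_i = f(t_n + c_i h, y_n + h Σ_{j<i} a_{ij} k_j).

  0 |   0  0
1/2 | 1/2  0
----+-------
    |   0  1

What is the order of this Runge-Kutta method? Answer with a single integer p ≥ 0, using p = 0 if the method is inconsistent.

b = (0, 1)
c = (0, 1/2)
Σ b_i: 1·1 = 1 ✓
b·c: 1·1/2 = 1/2 ✓; 2 stages ⇒ order 2.

2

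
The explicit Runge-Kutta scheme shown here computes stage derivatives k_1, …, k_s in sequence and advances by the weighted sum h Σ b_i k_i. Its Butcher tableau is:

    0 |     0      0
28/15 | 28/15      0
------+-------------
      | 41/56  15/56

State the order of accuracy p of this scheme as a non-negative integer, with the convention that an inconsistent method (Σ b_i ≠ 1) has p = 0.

b = (41/56, 15/56)
c = (0, 28/15)
Σ b_i: 41/56·1 + 15/56·1 = 1 ✓
b·c: 15/56·28/15 = 1/2 ✓; 2 stages ⇒ order 2.

2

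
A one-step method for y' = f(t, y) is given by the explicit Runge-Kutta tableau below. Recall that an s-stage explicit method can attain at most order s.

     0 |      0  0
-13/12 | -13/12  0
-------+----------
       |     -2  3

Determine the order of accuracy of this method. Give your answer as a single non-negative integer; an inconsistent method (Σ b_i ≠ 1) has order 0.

b = (-2, 3)
c = (0, -13/12)
Σ b_i: (-2)·1 + 3·1 = 1 ✓
b·c: 3·(-13/12) = -13/4 ≠ 1/2 ⇒ order 1.

1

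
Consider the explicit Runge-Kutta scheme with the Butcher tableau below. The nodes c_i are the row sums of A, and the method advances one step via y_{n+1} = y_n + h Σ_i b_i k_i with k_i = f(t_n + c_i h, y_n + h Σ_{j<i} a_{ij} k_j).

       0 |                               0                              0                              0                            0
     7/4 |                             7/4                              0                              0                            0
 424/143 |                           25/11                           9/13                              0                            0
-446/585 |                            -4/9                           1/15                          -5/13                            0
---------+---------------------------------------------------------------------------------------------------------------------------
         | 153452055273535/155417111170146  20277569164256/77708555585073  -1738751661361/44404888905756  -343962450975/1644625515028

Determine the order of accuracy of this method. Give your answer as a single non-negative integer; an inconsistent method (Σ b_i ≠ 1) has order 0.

3

b = (153452055273535/155417111170146, 20277569164256/77708555585073, -1738751661361/44404888905756, -343962450975/1644625515028)
c = (0, 7/4, 424/143, -446/585)
Ac = (0, 0, 63/52, -114187/111540)
Σ b_i: 153452055273535/155417111170146·1 + 20277569164256/77708555585073·1 + (-1738751661361/44404888905756)·1 + (-343962450975/1644625515028)·1 = 1 ✓
b·c: 20277569164256/77708555585073·7/4 + (-1738751661361/44404888905756)·424/143 + (-343962450975/1644625515028)·(-446/585) = 1/2 ✓
b·c²: 20277569164256/77708555585073·49/16 + (-1738751661361/44404888905756)·179776/20449 + (-343962450975/1644625515028)·198916/342225 = 1/3 ✓
b·Ac: (-1738751661361/44404888905756)·63/52 + (-343962450975/1644625515028)·(-114187/111540) = 1/6 ✓
b·c³: 20277569164256/77708555585073·343/64 + (-1738751661361/44404888905756)·76225024/2924207 + (-343962450975/1644625515028)·(-88716536/200201625) = 67218658015880081/142872730054269930 ≠ 1/4 ⇒ order 3.
b·(c∘Ac): (-1738751661361/44404888905756)·6678/1859 + (-343962450975/1644625515028)·25463701/32625450 = -116951453063111/384842370516552 ≠ 1/8
b·Ac²: (-1738751661361/44404888905756)·441/208 + (-343962450975/1644625515028)·(-202705187/63800880) = 820492447938257/1411088691894024 ≠ 1/12
b·A²c: (-343962450975/1644625515028)·(-315/676) = 641113444125/6578502060112 ≠ 1/24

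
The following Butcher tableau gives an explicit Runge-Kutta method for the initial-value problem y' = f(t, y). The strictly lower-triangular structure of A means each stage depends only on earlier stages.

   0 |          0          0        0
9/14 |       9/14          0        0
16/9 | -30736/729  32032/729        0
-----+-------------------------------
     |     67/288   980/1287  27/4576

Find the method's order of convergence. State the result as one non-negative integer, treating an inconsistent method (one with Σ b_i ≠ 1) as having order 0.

b = (67/288, 980/1287, 27/4576)
c = (0, 9/14, 16/9)
Ac = (0, 0, 2288/81)
Σ b_i: 67/288·1 + 980/1287·1 + 27/4576·1 = 1 ✓
b·c: 980/1287·9/14 + 27/4576·16/9 = 1/2 ✓
b·c²: 980/1287·81/196 + 27/4576·256/81 = 1/3 ✓
b·Ac: 27/4576·2288/81 = 1/6 ✓; 3 stages ⇒ order 3.

3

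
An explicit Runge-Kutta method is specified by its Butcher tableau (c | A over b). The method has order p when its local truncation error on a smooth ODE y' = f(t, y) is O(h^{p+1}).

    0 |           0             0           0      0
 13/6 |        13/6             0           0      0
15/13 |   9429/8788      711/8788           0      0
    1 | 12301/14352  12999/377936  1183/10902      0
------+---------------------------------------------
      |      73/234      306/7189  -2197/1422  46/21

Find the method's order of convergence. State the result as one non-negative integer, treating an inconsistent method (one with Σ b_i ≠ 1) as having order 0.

b = (73/234, 306/7189, -2197/1422, 46/21)
c = (0, 13/6, 15/13, 1)
Ac = (0, 0, 237/1352, 147/736)
Σ b_i: 73/234·1 + 306/7189·1 + (-2197/1422)·1 + 46/21·1 = 1 ✓
b·c: 306/7189·13/6 + (-2197/1422)·15/13 + 46/21·1 = 1/2 ✓
b·c²: 306/7189·169/36 + (-2197/1422)·225/169 + 46/21·1 = 1/3 ✓
b·Ac: (-2197/1422)·237/1352 + 46/21·147/736 = 1/6 ✓
b·c³: 306/7189·2197/216 + (-2197/1422)·3375/2197 + 46/21·1 = 1/4 ✓
b·(c∘Ac): (-2197/1422)·3555/17576 + 46/21·147/736 = 1/8 ✓
b·Ac²: (-2197/1422)·79/208 + 46/21·1351/4416 = 1/12 ✓
b·A²c: 46/21·7/368 = 1/24 ✓; 4 stages ⇒ order 4.

4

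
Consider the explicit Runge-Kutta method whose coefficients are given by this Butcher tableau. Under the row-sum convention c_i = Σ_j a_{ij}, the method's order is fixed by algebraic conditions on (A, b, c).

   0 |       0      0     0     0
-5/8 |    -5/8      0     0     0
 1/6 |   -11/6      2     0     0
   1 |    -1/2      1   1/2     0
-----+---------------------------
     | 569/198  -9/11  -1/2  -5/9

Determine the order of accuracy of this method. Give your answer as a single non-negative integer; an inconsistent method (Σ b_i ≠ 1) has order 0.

b = (569/198, -9/11, -1/2, -5/9)
c = (0, -5/8, 1/6, 1)
Ac = (0, 0, -5/4, -13/24)
Σ b_i: 569/198·1 + (-9/11)·1 + (-1/2)·1 + (-5/9)·1 = 1 ✓
b·c: (-9/11)·(-5/8) + (-1/2)·1/6 + (-5/9)·1 = -101/792 ≠ 1/2 ⇒ order 1.

1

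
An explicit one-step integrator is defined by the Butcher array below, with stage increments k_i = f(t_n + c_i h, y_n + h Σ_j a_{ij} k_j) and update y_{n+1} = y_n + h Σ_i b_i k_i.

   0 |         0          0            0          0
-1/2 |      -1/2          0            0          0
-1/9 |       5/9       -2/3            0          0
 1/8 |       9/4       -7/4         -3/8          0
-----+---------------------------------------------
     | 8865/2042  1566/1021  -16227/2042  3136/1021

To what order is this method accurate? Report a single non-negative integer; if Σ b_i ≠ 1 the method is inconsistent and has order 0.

b = (8865/2042, 1566/1021, -16227/2042, 3136/1021)
c = (0, -1/2, -1/9, 1/8)
Ac = (0, 0, 1/3, 11/12)
Σ b_i: 8865/2042·1 + 1566/1021·1 + (-16227/2042)·1 + 3136/1021·1 = 1 ✓
b·c: 1566/1021·(-1/2) + (-16227/2042)·(-1/9) + 3136/1021·1/8 = 1/2 ✓
b·c²: 1566/1021·1/4 + (-16227/2042)·1/81 + 3136/1021·1/64 = 1/3 ✓
b·Ac: (-16227/2042)·1/3 + 3136/1021·11/12 = 1/6 ✓
b·c³: 1566/1021·(-1/8) + (-16227/2042)·(-1/729) + 3136/1021·1/512 = -38555/220536 ≠ 1/4 ⇒ order 3.
b·(c∘Ac): (-16227/2042)·(-1/27) + 3136/1021·11/96 = 3959/6126 ≠ 1/8
b·Ac²: (-16227/2042)·(-1/6) + 3136/1021·(-191/432) = -3701/110268 ≠ 1/12
b·A²c: 3136/1021·(-1/8) = -392/1021 ≠ 1/24

3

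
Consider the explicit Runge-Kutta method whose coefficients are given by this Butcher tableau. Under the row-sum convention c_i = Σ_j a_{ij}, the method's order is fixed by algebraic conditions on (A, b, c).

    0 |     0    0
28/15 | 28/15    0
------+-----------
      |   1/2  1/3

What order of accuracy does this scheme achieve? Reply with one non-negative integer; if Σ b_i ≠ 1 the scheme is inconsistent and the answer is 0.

b = (1/2, 1/3)
c = (0, 28/15)
Σ b_i: 1/2·1 + 1/3·1 = 5/6 ≠ 1 ⇒ order 0.

0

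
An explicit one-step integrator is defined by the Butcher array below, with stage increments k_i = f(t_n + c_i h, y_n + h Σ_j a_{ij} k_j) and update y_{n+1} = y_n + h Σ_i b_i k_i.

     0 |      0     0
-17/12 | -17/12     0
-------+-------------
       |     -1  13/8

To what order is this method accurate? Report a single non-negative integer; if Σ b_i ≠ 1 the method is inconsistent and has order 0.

0

b = (-1, 13/8)
c = (0, -17/12)
Σ b_i: (-1)·1 + 13/8·1 = 5/8 ≠ 1 ⇒ order 0.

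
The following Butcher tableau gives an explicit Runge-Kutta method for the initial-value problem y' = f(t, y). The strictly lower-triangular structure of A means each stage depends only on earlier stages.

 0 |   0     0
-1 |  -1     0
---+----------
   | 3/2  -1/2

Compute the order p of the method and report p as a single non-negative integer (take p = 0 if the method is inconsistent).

2

b = (3/2, -1/2)
c = (0, -1)
Σ b_i: 3/2·1 + (-1/2)·1 = 1 ✓
b·c: (-1/2)·(-1) = 1/2 ✓; 2 stages ⇒ order 2.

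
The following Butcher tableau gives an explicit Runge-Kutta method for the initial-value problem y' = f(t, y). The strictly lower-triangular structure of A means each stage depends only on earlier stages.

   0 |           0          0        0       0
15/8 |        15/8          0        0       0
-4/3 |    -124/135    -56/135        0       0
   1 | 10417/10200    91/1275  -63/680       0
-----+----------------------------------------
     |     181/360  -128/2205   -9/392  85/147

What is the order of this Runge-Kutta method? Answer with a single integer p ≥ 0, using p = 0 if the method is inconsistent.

4

b = (181/360, -128/2205, -9/392, 85/147)
c = (0, 15/8, -4/3, 1)
Ac = (0, 0, -7/9, 35/136)
Σ b_i: 181/360·1 + (-128/2205)·1 + (-9/392)·1 + 85/147·1 = 1 ✓
b·c: (-128/2205)·15/8 + (-9/392)·(-4/3) + 85/147·1 = 1/2 ✓
b·c²: (-128/2205)·225/64 + (-9/392)·16/9 + 85/147·1 = 1/3 ✓
b·Ac: (-9/392)·(-7/9) + 85/147·35/136 = 1/6 ✓
b·c³: (-128/2205)·3375/512 + (-9/392)·(-64/27) + 85/147·1 = 1/4 ✓
b·(c∘Ac): (-9/392)·28/27 + 85/147·35/136 = 1/8 ✓
b·Ac²: (-9/392)·(-35/24) + 85/147·469/5440 = 1/12 ✓
b·A²c: 85/147·49/680 = 1/24 ✓; 4 stages ⇒ order 4.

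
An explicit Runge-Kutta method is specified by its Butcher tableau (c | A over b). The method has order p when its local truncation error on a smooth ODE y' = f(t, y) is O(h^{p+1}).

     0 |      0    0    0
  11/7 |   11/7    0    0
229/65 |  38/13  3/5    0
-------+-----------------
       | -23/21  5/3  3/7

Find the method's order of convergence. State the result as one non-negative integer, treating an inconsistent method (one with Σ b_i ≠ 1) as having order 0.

1

b = (-23/21, 5/3, 3/7)
c = (0, 11/7, 229/65)
Ac = (0, 0, 33/35)
Σ b_i: (-23/21)·1 + 5/3·1 + 3/7·1 = 1 ✓
b·c: 5/3·11/7 + 3/7·229/65 = 5636/1365 ≠ 1/2 ⇒ order 1.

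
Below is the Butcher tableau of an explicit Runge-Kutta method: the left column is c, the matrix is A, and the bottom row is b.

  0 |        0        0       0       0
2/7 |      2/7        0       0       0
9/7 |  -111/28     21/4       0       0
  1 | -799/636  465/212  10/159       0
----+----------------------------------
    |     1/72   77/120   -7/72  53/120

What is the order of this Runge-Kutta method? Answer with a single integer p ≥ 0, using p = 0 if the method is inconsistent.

4

b = (1/72, 77/120, -7/72, 53/120)
c = (0, 2/7, 9/7, 1)
Ac = (0, 0, 3/2, 75/106)
Σ b_i: 1/72·1 + 77/120·1 + (-7/72)·1 + 53/120·1 = 1 ✓
b·c: 77/120·2/7 + (-7/72)·9/7 + 53/120·1 = 1/2 ✓
b·c²: 77/120·4/49 + (-7/72)·81/49 + 53/120·1 = 1/3 ✓
b·Ac: (-7/72)·3/2 + 53/120·75/106 = 1/6 ✓
b·c³: 77/120·8/343 + (-7/72)·729/343 + 53/120·1 = 1/4 ✓
b·(c∘Ac): (-7/72)·27/14 + 53/120·75/106 = 1/8 ✓
b·Ac²: (-7/72)·3/7 + 53/120·15/53 = 1/12 ✓
b·A²c: 53/120·5/53 = 1/24 ✓; 4 stages ⇒ order 4.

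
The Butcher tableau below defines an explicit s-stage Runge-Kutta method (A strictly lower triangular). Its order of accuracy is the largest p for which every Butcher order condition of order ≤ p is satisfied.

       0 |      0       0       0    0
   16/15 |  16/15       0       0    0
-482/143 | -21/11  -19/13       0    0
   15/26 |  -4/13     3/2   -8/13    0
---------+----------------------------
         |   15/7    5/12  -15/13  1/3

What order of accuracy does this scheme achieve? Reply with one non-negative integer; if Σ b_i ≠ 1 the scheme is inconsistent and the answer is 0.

0

b = (15/7, 5/12, -15/13, 1/3)
c = (0, 16/15, -482/143, 15/26)
Ac = (0, 0, -304/195, 34152/9295)
Σ b_i: 15/7·1 + 5/12·1 + (-15/13)·1 + 1/3·1 = 633/364 ≠ 1 ⇒ order 0.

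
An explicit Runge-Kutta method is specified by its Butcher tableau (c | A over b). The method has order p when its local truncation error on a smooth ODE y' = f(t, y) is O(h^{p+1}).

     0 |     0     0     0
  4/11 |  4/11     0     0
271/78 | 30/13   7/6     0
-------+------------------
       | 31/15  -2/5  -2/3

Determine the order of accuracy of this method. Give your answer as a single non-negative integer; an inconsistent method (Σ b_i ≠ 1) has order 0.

1

b = (31/15, -2/5, -2/3)
c = (0, 4/11, 271/78)
Ac = (0, 0, 14/33)
Σ b_i: 31/15·1 + (-2/5)·1 + (-2/3)·1 = 1 ✓
b·c: (-2/5)·4/11 + (-2/3)·271/78 = -15841/6435 ≠ 1/2 ⇒ order 1.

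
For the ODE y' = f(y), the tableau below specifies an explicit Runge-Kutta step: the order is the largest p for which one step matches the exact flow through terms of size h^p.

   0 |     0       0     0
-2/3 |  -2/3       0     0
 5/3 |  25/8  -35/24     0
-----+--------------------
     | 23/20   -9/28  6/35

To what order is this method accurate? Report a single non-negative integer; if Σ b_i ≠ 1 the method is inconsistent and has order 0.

b = (23/20, -9/28, 6/35)
c = (0, -2/3, 5/3)
Ac = (0, 0, 35/36)
Σ b_i: 23/20·1 + (-9/28)·1 + 6/35·1 = 1 ✓
b·c: (-9/28)·(-2/3) + 6/35·5/3 = 1/2 ✓
b·c²: (-9/28)·4/9 + 6/35·25/9 = 1/3 ✓
b·Ac: 6/35·35/36 = 1/6 ✓; 3 stages ⇒ order 3.

3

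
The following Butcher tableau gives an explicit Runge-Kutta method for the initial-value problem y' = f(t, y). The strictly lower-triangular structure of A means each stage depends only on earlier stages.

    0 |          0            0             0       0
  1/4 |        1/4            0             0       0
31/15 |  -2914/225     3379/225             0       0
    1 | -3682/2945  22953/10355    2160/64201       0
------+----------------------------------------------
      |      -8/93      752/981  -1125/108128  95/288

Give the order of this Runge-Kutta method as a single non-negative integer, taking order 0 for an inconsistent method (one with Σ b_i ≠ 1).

4

b = (-8/93, 752/981, -1125/108128, 95/288)
c = (0, 1/4, 31/15, 1)
Ac = (0, 0, 3379/900, 237/380)
Σ b_i: (-8/93)·1 + 752/981·1 + (-1125/108128)·1 + 95/288·1 = 1 ✓
b·c: 752/981·1/4 + (-1125/108128)·31/15 + 95/288·1 = 1/2 ✓
b·c²: 752/981·1/16 + (-1125/108128)·961/225 + 95/288·1 = 1/3 ✓
b·Ac: (-1125/108128)·3379/900 + 95/288·237/380 = 1/6 ✓
b·c³: 752/981·1/64 + (-1125/108128)·29791/3375 + 95/288·1 = 1/4 ✓
b·(c∘Ac): (-1125/108128)·104749/13500 + 95/288·237/380 = 1/8 ✓
b·Ac²: (-1125/108128)·3379/3600 + 95/288·429/1520 = 1/12 ✓
b·A²c: 95/288·12/95 = 1/24 ✓; 4 stages ⇒ order 4.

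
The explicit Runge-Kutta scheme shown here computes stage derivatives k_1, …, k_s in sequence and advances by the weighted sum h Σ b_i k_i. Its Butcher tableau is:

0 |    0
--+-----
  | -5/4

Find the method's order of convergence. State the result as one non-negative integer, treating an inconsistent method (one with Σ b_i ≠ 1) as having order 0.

0

b = (-5/4)
c = (0)
Σ b_i: (-5/4)·1 = -5/4 ≠ 1 ⇒ order 0.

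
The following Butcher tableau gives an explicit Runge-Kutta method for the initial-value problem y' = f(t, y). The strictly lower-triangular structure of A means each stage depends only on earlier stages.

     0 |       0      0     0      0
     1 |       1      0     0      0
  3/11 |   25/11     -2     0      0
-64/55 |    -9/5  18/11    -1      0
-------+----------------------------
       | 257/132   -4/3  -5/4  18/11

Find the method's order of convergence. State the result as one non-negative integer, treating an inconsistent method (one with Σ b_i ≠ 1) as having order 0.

b = (257/132, -4/3, -5/4, 18/11)
c = (0, 1, 3/11, -64/55)
Ac = (0, 0, -2, 15/11)
Σ b_i: 257/132·1 + (-4/3)·1 + (-5/4)·1 + 18/11·1 = 1 ✓
b·c: (-4/3)·1 + (-5/4)·3/11 + 18/11·(-64/55) = -25979/7260 ≠ 1/2 ⇒ order 1.

1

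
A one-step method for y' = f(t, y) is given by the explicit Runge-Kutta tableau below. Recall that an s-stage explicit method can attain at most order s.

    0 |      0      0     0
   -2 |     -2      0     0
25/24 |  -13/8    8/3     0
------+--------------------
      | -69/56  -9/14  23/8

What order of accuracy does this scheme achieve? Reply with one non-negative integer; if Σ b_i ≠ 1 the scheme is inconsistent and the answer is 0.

1

b = (-69/56, -9/14, 23/8)
c = (0, -2, 25/24)
Ac = (0, 0, -16/3)
Σ b_i: (-69/56)·1 + (-9/14)·1 + 23/8·1 = 1 ✓
b·c: (-9/14)·(-2) + 23/8·25/24 = 5753/1344 ≠ 1/2 ⇒ order 1.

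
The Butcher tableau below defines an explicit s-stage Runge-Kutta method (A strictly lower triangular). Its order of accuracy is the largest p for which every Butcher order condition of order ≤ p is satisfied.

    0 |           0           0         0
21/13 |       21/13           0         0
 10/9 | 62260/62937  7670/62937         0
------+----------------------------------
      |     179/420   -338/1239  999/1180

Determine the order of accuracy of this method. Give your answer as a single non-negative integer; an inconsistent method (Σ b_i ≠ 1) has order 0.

3

b = (179/420, -338/1239, 999/1180)
c = (0, 21/13, 10/9)
Ac = (0, 0, 590/2997)
Σ b_i: 179/420·1 + (-338/1239)·1 + 999/1180·1 = 1 ✓
b·c: (-338/1239)·21/13 + 999/1180·10/9 = 1/2 ✓
b·c²: (-338/1239)·441/169 + 999/1180·100/81 = 1/3 ✓
b·Ac: 999/1180·590/2997 = 1/6 ✓; 3 stages ⇒ order 3.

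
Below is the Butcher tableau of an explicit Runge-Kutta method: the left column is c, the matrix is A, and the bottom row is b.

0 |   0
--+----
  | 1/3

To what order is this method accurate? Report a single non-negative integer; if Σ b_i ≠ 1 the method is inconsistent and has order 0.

0

b = (1/3)
c = (0)
Σ b_i: 1/3·1 = 1/3 ≠ 1 ⇒ order 0.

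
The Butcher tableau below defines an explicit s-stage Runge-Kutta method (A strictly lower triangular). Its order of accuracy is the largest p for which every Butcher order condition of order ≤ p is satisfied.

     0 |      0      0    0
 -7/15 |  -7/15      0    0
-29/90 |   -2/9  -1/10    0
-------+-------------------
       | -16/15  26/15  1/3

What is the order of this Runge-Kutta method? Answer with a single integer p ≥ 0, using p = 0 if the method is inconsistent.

1

b = (-16/15, 26/15, 1/3)
c = (0, -7/15, -29/90)
Ac = (0, 0, 7/150)
Σ b_i: (-16/15)·1 + 26/15·1 + 1/3·1 = 1 ✓
b·c: 26/15·(-7/15) + 1/3·(-29/90) = -1237/1350 ≠ 1/2 ⇒ order 1.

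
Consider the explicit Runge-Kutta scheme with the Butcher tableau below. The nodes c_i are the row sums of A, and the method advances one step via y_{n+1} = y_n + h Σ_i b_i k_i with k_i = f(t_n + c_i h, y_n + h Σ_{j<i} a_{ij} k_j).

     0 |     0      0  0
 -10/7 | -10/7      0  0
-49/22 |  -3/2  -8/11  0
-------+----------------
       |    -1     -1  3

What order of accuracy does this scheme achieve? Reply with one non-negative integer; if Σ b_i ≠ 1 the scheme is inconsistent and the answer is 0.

1

b = (-1, -1, 3)
c = (0, -10/7, -49/22)
Ac = (0, 0, 80/77)
Σ b_i: (-1)·1 + (-1)·1 + 3·1 = 1 ✓
b·c: (-1)·(-10/7) + 3·(-49/22) = -809/154 ≠ 1/2 ⇒ order 1.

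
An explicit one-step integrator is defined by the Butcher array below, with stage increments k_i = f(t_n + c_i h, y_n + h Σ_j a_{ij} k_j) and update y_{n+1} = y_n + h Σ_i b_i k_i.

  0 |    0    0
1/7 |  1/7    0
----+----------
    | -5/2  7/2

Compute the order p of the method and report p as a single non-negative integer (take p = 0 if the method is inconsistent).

b = (-5/2, 7/2)
c = (0, 1/7)
Σ b_i: (-5/2)·1 + 7/2·1 = 1 ✓
b·c: 7/2·1/7 = 1/2 ✓; 2 stages ⇒ order 2.

2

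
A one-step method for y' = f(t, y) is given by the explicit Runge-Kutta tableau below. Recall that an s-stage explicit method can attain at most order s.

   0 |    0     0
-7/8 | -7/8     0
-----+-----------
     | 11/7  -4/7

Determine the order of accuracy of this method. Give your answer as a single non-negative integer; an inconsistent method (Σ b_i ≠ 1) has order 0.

2

b = (11/7, -4/7)
c = (0, -7/8)
Σ b_i: 11/7·1 + (-4/7)·1 = 1 ✓
b·c: (-4/7)·(-7/8) = 1/2 ✓; 2 stages ⇒ order 2.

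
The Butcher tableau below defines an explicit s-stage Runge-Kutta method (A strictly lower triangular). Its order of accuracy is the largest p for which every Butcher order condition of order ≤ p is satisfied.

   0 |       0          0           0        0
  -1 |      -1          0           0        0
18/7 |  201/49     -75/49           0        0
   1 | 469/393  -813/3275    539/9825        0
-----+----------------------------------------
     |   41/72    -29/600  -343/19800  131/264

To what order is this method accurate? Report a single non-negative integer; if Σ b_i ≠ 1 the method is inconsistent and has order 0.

4

b = (41/72, -29/600, -343/19800, 131/264)
c = (0, -1, 18/7, 1)
Ac = (0, 0, 75/49, 51/131)
Σ b_i: 41/72·1 + (-29/600)·1 + (-343/19800)·1 + 131/264·1 = 1 ✓
b·c: (-29/600)·(-1) + (-343/19800)·18/7 + 131/264·1 = 1/2 ✓
b·c²: (-29/600)·1 + (-343/19800)·324/49 + 131/264·1 = 1/3 ✓
b·Ac: (-343/19800)·75/49 + 131/264·51/131 = 1/6 ✓
b·c³: (-29/600)·(-1) + (-343/19800)·5832/343 + 131/264·1 = 1/4 ✓
b·(c∘Ac): (-343/19800)·1350/343 + 131/264·51/131 = 1/8 ✓
b·Ac²: (-343/19800)·(-75/49) + 131/264·15/131 = 1/12 ✓
b·A²c: 131/264·11/131 = 1/24 ✓; 4 stages ⇒ order 4.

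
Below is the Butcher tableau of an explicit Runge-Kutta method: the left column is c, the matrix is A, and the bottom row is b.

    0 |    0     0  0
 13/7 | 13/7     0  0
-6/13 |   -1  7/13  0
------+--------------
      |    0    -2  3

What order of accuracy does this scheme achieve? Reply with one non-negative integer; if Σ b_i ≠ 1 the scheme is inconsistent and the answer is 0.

b = (0, -2, 3)
c = (0, 13/7, -6/13)
Ac = (0, 0, 1)
Σ b_i: (-2)·1 + 3·1 = 1 ✓
b·c: (-2)·13/7 + 3·(-6/13) = -464/91 ≠ 1/2 ⇒ order 1.

1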